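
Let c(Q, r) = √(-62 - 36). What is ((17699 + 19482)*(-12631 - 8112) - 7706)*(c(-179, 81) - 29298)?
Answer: 22596175931322 - 5398772323*I*√2 ≈ 2.2596e+13 - 7.635e+9*I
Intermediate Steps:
c(Q, r) = 7*I*√2 (c(Q, r) = √(-98) = 7*I*√2)
((17699 + 19482)*(-12631 - 8112) - 7706)*(c(-179, 81) - 29298) = ((17699 + 19482)*(-12631 - 8112) - 7706)*(7*I*√2 - 29298) = (37181*(-20743) - 7706)*(-29298 + 7*I*√2) = (-771245483 - 7706)*(-29298 + 7*I*√2) = -771253189*(-29298 + 7*I*√2) = 22596175931322 - 5398772323*I*√2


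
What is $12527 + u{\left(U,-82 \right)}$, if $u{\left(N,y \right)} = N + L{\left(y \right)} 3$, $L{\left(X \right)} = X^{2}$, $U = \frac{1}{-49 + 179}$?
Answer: $\frac{4250871}{130} \approx 32699.0$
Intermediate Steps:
$U = \frac{1}{130} \approx 0.0076923$
$u{\left(N,y \right)} = N + 3 y^{2}$ ($u{\left(N,y \right)} = N + y^{2} \cdot 3 = N + 3 y^{2}$)
$12527 + u{\left(U,-82 \right)} = 12527 + \left(\frac{1}{130} + 3 \left(-82\right)^{2}\right) = 12527 + \left(\frac{1}{130} + 3 \cdot 6724\right) = 12527 + \left(\frac{1}{130} + 20172\right) = 12527 + \frac{2622361}{130} = \frac{4250871}{130}$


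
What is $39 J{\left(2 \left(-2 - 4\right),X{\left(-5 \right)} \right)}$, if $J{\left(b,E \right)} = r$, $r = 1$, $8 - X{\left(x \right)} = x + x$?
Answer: $39$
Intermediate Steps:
$X{\left(x \right)} = 8 - 2 x$ ($X{\left(x \right)} = 8 - \left(x + x\right) = 8 - 2 x$)
$J{\left(b,E \right)} = 1$
$39 J{\left(2 \left(-2 - 4\right),X{\left(-5 \right)} \right)} = 39 \cdot 1 = 39$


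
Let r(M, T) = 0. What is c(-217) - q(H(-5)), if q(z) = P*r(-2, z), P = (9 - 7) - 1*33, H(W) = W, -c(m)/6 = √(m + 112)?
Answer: -6*I*√105 ≈ -61.482*I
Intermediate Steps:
c(m) = -6*√(112 + m) (c(m) = -6*√(m + 112) = -6*√(112 + m))
P = -31 (P = 2 - 33 = -31)
q(z) = 0 (q(z) = -31*0 = 0)
c(-217) - q(H(-5)) = -6*√(112 - 217) - 1*0 = -6*I*√105 + 0 = -6*I*√105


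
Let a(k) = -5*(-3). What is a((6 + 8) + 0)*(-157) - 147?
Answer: -2502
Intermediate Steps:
a(k) = 15
a((6 + 8) + 0)*(-157) - 147 = 15*(-157) - 147 = -2355 - 147 = -2502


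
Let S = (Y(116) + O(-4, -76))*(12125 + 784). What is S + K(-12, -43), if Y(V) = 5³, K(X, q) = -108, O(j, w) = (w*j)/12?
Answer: 1940545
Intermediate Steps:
O(j, w) = j*w/12 (O(j, w) = (j*w)*(1/12) = j*w/12)
Y(V) = 125
S = 1940653 (S = (125 + (1/12)*(-4)*(-76))*(12125 + 784) = (125 + 76/3)*12909 = (451/3)*12909 = 1940653)
S + K(-12, -43) = 1940653 - 108 = 1940545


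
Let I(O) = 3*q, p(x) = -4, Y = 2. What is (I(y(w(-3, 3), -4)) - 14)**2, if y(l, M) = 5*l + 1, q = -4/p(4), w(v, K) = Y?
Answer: 121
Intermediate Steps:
w(v, K) = 2
q = 1 (q = -4/(-4) = -4*(-1/4) = 1)
y(l, M) = 1 + 5*l
I(O) = 3 (I(O) = 3*1 = 3)
(I(y(w(-3, 3), -4)) - 14)**2 = (3 - 14)**2 = (-11)**2 = 121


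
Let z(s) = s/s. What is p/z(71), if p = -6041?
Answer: -6041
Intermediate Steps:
z(s) = 1
p/z(71) = -6041/1 = -6041*1 = -6041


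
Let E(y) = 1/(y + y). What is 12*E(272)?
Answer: 3/136 ≈ 0.022059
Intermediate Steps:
E(y) = 1/(2*y)
12*E(272) = 12*((1/2)/272) = 12*((1/2)*(1/272)) = 12*(1/544) = 3/136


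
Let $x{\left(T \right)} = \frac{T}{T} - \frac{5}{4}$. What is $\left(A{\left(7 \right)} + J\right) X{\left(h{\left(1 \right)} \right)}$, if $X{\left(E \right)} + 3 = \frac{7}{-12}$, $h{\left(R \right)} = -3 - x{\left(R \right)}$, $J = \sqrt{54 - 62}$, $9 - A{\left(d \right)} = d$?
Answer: $- \frac{43}{6} - \frac{43 i \sqrt{2}}{6} \approx -7.1667 - 10.135 i$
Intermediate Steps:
$x{\left(T \right)} = - \frac{1}{4}$ ($x{\left(T \right)} = 1 - \frac{5}{4} = - \frac{1}{4}$)
$A{\left(d \right)} = 9 - d$
$J = 2 i \sqrt{2}$ ($J = \sqrt{-8} = 2 i \sqrt{2} \approx 2.8284 i$)
$h{\left(R \right)} = - \frac{11}{4}$ ($h{\left(R \right)} = -3 - - \frac{1}{4} = -3 + \frac{1}{4} = - \frac{11}{4}$)
$X{\left(E \right)} = - \frac{43}{12}$ ($X{\left(E \right)} = -3 + \frac{7}{-12} = -3 + 7 \left(- \frac{1}{12}\right) = -3 - \frac{7}{12} = - \frac{43}{12}$)
$\left(A{\left(7 \right)} + J\right) X{\left(h{\left(1 \right)} \right)} = \left(\left(9 - 7\right) + 2 i \sqrt{2}\right) \left(- \frac{43}{12}\right) = \left(2 + 2 i \sqrt{2}\right) \left(- \frac{43}{12}\right) = - \frac{43}{6} - \frac{43 i \sqrt{2}}{6}$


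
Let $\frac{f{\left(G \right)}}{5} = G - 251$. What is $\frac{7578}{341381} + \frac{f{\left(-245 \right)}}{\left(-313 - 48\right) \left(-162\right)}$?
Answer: $- \frac{201724142}{9982321821} \approx -0.020208$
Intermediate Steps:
$f{\left(G \right)} = -1255 + 5 G$ ($f{\left(G \right)} = 5 \left(G - 251\right) = 5 \left(-251 + G\right) = -1255 + 5 G$)
$\frac{7578}{341381} + \frac{f{\left(-245 \right)}}{\left(-313 - 48\right) \left(-162\right)} = \frac{7578}{341381} + \frac{-1255 + 5 \left(-245\right)}{\left(-313 - 48\right) \left(-162\right)} = 7578 \cdot \frac{1}{341381} + \frac{-1255 - 1225}{\left(-361\right) \left(-162\right)} = \frac{7578}{341381} - \frac{2480}{58482} = \frac{7578}{341381} - \frac{1240}{29241} = - \frac{201724142}{9982321821}$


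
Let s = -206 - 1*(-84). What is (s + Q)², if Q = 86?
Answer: 1296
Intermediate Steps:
s = -122 (s = -206 + 84 = -122)
(s + Q)² = (-122 + 86)² = (-36)² = 1296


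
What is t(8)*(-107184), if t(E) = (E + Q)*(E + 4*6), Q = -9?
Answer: 3429888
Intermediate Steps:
t(E) = (-9 + E)*(24 + E) (t(E) = (E - 9)*(E + 4*6) = (-9 + E)*(E + 24) = (-9 + E)*(24 + E))
t(8)*(-107184) = (-216 + 8² + 15*8)*(-107184) = (-216 + 64 + 120)*(-107184) = -32*(-107184) = 3429888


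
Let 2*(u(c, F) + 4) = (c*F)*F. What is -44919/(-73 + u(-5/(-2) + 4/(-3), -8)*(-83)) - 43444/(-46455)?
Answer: 947176553/56535735 ≈ 16.754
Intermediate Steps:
u(c, F) = -4 + c*F²/2 (u(c, F) = -4 + ((c*F)*F)/2 = -4 + ((F*c)*F)/2 = -4 + (c*F²)/2 = -4 + c*F²/2)
-44919/(-73 + u(-5/(-2) + 4/(-3), -8)*(-83)) - 43444/(-46455) = -44919/(-73 + (-4 + (½)*(-5/(-2) + 4/(-3))*(-8)²)*(-83)) - 43444/(-46455) = -44919/(-73 + (-4 + (½)*(-5*(-½) + 4*(-⅓))*64)*(-83)) - 43444*(-1/46455) = -44919/(-73 + (-4 + (½)*(5/2 - 4/3)*64)*(-83)) + 43444/46455 = -44919/(-73 + (-4 + (½)*(7/6)*64)*(-83)) + 43444/46455 = -44919/(-73 + (-4 + 112/3)*(-83)) + 43444/46455 = -44919/(-73 + (100/3)*(-83)) + 43444/46455 = -44919/(-73 - 8300/3) + 43444/46455 = -44919/(-8519/3) + 43444/46455 = -44919*(-3/8519) + 43444/46455 = 19251/1217 + 43444/46455 = 947176553/56535735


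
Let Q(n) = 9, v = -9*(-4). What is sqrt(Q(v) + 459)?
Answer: 6*sqrt(13) ≈ 21.633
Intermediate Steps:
v = 36
sqrt(Q(v) + 459) = sqrt(9 + 459) = sqrt(468) = 6*sqrt(13)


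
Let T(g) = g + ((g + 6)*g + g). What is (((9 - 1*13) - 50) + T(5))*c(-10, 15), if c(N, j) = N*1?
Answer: -110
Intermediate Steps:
c(N, j) = N
T(g) = 2*g + g*(6 + g) (T(g) = g + ((6 + g)*g + g) = g + (g*(6 + g) + g) = g + (g + g*(6 + g)) = 2*g + g*(6 + g))
(((9 - 1*13) - 50) + T(5))*c(-10, 15) = (((9 - 1*13) - 50) + 5*(8 + 5))*(-10) = (((9 - 13) - 50) + 5*13)*(-10) = ((-4 - 50) + 65)*(-10) = (-54 + 65)*(-10) = 11*(-10) = -110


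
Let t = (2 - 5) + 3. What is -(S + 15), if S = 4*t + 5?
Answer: -20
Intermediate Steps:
t = 0 (t = -3 + 3 = 0)
S = 5 (S = 4*0 + 5 = 0 + 5 = 5)
-(S + 15) = -(5 + 15) = -1*20 = -20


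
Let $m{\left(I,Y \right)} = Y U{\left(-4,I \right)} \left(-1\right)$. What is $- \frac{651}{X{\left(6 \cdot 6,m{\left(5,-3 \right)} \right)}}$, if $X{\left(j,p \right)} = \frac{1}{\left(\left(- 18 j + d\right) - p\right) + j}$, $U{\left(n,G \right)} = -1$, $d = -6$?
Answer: $400365$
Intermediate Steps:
$m{\left(I,Y \right)} = Y$ ($m{\left(I,Y \right)} = Y \left(\left(-1\right) \left(-1\right)\right) = Y 1 = Y$)
$X{\left(j,p \right)} = \frac{1}{-6 - p - 17 j}$ ($X{\left(j,p \right)} = \frac{1}{\left(\left(- 18 j - 6\right) - p\right) + j} = \frac{1}{\left(\left(-6 - 18 j\right) - p\right) + j} = \frac{1}{\left(-6 - p - 18 j\right) + j} = \frac{1}{-6 - p - 17 j}$)
$- \frac{651}{X{\left(6 \cdot 6,m{\left(5,-3 \right)} \right)}} = - \frac{651}{\left(-1\right) \frac{1}{6 - 3 + 17 \cdot 6 \cdot 6}} = - \frac{651}{\left(-1\right) \frac{1}{6 - 3 + 17 \cdot 36}} = - \frac{651}{\left(-1\right) \frac{1}{6 - 3 + 612}} = - \frac{651}{\left(-1\right) \frac{1}{615}} = - \frac{651}{- \frac{1}{615}} = \left(-651\right) \left(-615\right) = 400365$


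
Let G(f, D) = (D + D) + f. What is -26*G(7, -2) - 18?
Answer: -96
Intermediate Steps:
G(f, D) = f + 2*D (G(f, D) = 2*D + f = f + 2*D)
-26*G(7, -2) - 18 = -26*(7 + 2*(-2)) - 18 = -26*(7 - 4) - 18 = -26*3 - 18 = -78 - 18 = -96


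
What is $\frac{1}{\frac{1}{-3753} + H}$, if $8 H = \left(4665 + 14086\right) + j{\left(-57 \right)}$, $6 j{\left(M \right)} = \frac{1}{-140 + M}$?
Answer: $\frac{11829456}{27726761779} \approx 0.00042664$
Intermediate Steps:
$j{\left(M \right)} = \frac{1}{6 \left(-140 + M\right)}$
$H = \frac{22163681}{9456}$ ($H = \frac{\left(4665 + 14086\right) + \frac{1}{6 \left(-140 - 57\right)}}{8} = \frac{18751 + \frac{1}{6 \left(-197\right)}}{8} = \frac{18751 + \frac{1}{6} \left(- \frac{1}{197}\right)}{8} = \frac{18751 - \frac{1}{1182}}{8} = \frac{1}{8} \cdot \frac{22163681}{1182} = \frac{22163681}{9456} \approx 2343.9$)
$\frac{1}{\frac{1}{-3753} + H} = \frac{1}{\frac{1}{-3753} + \frac{22163681}{9456}} = \frac{1}{- \frac{1}{3753} + \frac{22163681}{9456}} = \frac{1}{\frac{27726761779}{11829456}} = \frac{11829456}{27726761779}$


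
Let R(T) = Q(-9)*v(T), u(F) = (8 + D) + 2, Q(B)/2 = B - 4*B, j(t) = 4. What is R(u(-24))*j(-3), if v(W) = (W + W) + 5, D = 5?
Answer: 7560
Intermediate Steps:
v(W) = 5 + 2*W (v(W) = 2*W + 5 = 5 + 2*W)
Q(B) = -6*B (Q(B) = 2*(B - 4*B) = 2*(-3*B) = -6*B)
u(F) = 15 (u(F) = (8 + 5) + 2 = 13 + 2 = 15)
R(T) = 270 + 108*T (R(T) = (-6*(-9))*(5 + 2*T) = 54*(5 + 2*T) = 270 + 108*T)
R(u(-24))*j(-3) = (270 + 108*15)*4 = (270 + 1620)*4 = 1890*4 = 7560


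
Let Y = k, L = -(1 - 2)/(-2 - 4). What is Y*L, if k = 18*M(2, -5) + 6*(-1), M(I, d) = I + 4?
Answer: -17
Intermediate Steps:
M(I, d) = 4 + I
k = 102 (k = 18*(4 + 2) + 6*(-1) = 18*6 - 6 = 108 - 6 = 102)
L = -⅙ (L = -(-1)/(-6) = -(-1)*(-1)/6 = -1*⅙ = -⅙ ≈ -0.16667)
Y = 102
Y*L = 102*(-⅙) = -17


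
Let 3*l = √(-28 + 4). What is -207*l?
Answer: -138*I*√6 ≈ -338.03*I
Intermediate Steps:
l = 2*I*√6/3 (l = √(-28 + 4)/3 = √(-24)/3 = (2*I*√6)/3 = 2*I*√6/3 ≈ 1.633*I)
-207*l = -138*I*√6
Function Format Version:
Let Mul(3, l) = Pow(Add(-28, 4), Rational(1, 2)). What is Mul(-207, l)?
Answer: Mul(-138, I, Pow(6, Rational(1, 2))) ≈ Mul(-338.03, I)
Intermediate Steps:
l = Mul(Rational(2, 3), I, Pow(6, Rational(1, 2))) (l = Mul(Rational(1, 3), Pow(Add(-28, 4), Rational(1, 2))) = Mul(Rational(1, 3), Pow(-24, Rational(1, 2))) = Mul(Rational(1, 3), Mul(2, I, Pow(6, Rational(1, 2)))) = Mul(Rational(2, 3), I, Pow(6, Rational(1, 2))) ≈ Mul(1.6330, I))
Mul(-207, l) = Mul(-207, Mul(Rational(2, 3), I, Pow(6, Rational(1, 2)))) = Mul(-138, I, Pow(6, Rational(1, 2)))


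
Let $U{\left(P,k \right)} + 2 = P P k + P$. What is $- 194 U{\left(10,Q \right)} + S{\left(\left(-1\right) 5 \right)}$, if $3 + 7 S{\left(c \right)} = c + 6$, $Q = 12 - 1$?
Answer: $- \frac{1504666}{7} \approx -2.1495 \cdot 10^{5}$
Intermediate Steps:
$Q = 11$ ($Q = 12 - 1 = 11$)
$U{\left(P,k \right)} = -2 + P + k P^{2}$ ($U{\left(P,k \right)} = -2 + \left(P P k + P\right) = -2 + \left(P^{2} k + P\right) = -2 + \left(k P^{2} + P\right) = -2 + \left(P + k P^{2}\right) = -2 + P + k P^{2}$)
$S{\left(c \right)} = \frac{3}{7} + \frac{c}{7}$ ($S{\left(c \right)} = - \frac{3}{7} + \frac{c + 6}{7} = - \frac{3}{7} + \frac{6 + c}{7} = - \frac{3}{7} + \left(\frac{6}{7} + \frac{c}{7}\right) = \frac{3}{7} + \frac{c}{7}$)
$- 194 U{\left(10,Q \right)} + S{\left(\left(-1\right) 5 \right)} = - 194 \left(-2 + 10 + 11 \cdot 10^{2}\right) + \left(\frac{3}{7} + \frac{\left(-1\right) 5}{7}\right) = - 194 \left(-2 + 10 + 11 \cdot 100\right) + \left(\frac{3}{7} + \frac{1}{7} \left(-5\right)\right) = - 194 \left(-2 + 10 + 1100\right) + \left(\frac{3}{7} - \frac{5}{7}\right) = \left(-194\right) 1108 - \frac{2}{7} = -214952 - \frac{2}{7} = - \frac{1504666}{7}$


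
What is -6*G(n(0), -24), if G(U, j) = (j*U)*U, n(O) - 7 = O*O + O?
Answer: 7056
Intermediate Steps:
n(O) = 7 + O + O**2 (n(O) = 7 + (O*O + O) = 7 + (O**2 + O) = 7 + (O + O**2) = 7 + O + O**2)
G(U, j) = j*U**2 (G(U, j) = (U*j)*U = j*U**2)
-6*G(n(0), -24) = -(-144)*(7 + 0 + 0**2)**2 = -(-144)*(7 + 0 + 0)**2 = -(-144)*7**2 = -(-144)*49 = -6*(-1176) = 7056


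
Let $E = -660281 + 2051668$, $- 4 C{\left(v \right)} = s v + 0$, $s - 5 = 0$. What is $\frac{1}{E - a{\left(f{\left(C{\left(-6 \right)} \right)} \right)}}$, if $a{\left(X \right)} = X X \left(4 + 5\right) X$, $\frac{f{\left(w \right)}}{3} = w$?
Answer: $\frac{8}{10310971} \approx 7.7587 \cdot 10^{-7}$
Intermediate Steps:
$s = 5$ ($s = 5 + 0 = 5$)
$C{\left(v \right)} = - \frac{5 v}{4}$ ($C{\left(v \right)} = - \frac{5 v + 0}{4} = - \frac{5 v}{4}$)
$f{\left(w \right)} = 3 w$
$E = 1391387$
$a{\left(X \right)} = 9 X^{3}$ ($a{\left(X \right)} = X X 9 X = X 9 X X = 9 X^{2} X = 9 X^{3}$)
$\frac{1}{E - a{\left(f{\left(C{\left(-6 \right)} \right)} \right)}} = \frac{1}{1391387 - 9 \left(3 \left(\left(- \frac{5}{4}\right) \left(-6\right)\right)\right)^{3}} = \frac{1}{1391387 - 9 \left(3 \cdot \frac{15}{2}\right)^{3}} = \frac{1}{1391387 - 9 \left(\frac{45}{2}\right)^{3}} = \frac{1}{1391387 - 9 \cdot \frac{91125}{8}} = \frac{1}{1391387 - \frac{820125}{8}} = \frac{1}{\frac{10310971}{8}} = \frac{8}{10310971}$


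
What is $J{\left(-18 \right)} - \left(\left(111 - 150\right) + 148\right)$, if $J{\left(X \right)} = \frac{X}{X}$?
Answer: $-108$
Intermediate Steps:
$J{\left(X \right)} = 1$
$J{\left(-18 \right)} - \left(\left(111 - 150\right) + 148\right) = 1 - \left(\left(111 - 150\right) + 148\right) = 1 - \left(-39 + 148\right) = 1 - 109 = -108$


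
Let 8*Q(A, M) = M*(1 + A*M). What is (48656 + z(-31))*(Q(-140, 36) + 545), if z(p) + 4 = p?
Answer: -2152014081/2 ≈ -1.0760e+9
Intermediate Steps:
z(p) = -4 + p
Q(A, M) = M*(1 + A*M)/8 (Q(A, M) = (M*(1 + A*M))/8 = M*(1 + A*M)/8)
(48656 + z(-31))*(Q(-140, 36) + 545) = (48656 + (-4 - 31))*((1/8)*36*(1 - 140*36) + 545) = (48656 - 35)*((1/8)*36*(1 - 5040) + 545) = 48621*((1/8)*36*(-5039) + 545) = 48621*(-45351/2 + 545) = 48621*(-44261/2) = -2152014081/2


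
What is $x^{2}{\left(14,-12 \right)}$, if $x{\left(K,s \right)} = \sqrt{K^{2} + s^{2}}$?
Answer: $340$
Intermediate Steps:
$x^{2}{\left(14,-12 \right)} = \left(\sqrt{14^{2} + \left(-12\right)^{2}}\right)^{2} = \left(\sqrt{196 + 144}\right)^{2} = \left(\sqrt{340}\right)^{2} = \left(2 \sqrt{85}\right)^{2} = 340$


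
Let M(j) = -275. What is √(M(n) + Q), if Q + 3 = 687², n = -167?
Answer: √471691 ≈ 686.80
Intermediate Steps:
Q = 471966 (Q = -3 + 687² = -3 + 471969 = 471966)
√(M(n) + Q) = √(-275 + 471966) = √471691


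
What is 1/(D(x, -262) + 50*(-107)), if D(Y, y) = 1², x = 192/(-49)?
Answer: -1/5349 ≈ -0.00018695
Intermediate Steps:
x = -192/49 (x = 192*(-1/49) = -192/49 ≈ -3.9184)
D(Y, y) = 1
1/(D(x, -262) + 50*(-107)) = 1/(1 + 50*(-107)) = 1/(1 - 5350) = 1/(-5349) = -1/5349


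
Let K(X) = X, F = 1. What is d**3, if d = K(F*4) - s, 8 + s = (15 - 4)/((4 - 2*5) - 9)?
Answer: 6967871/3375 ≈ 2064.6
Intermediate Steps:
s = -131/15 (s = -8 + (15 - 4)/((4 - 2*5) - 9) = -8 + 11/((4 - 10) - 9) = -8 + 11/(-6 - 9) = -8 + 11/(-15) = -8 + 11*(-1/15) = -8 - 11/15 = -131/15 ≈ -8.7333)
d = 191/15 (d = 1*4 - 1*(-131/15) = 4 + 131/15 = 191/15 ≈ 12.733)
d**3 = (191/15)**3 = 6967871/3375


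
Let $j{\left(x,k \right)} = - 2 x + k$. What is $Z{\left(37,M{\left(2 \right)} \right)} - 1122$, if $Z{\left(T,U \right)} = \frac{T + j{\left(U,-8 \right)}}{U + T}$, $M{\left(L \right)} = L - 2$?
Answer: $- \frac{41485}{37} \approx -1121.2$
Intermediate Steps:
$j{\left(x,k \right)} = k - 2 x$
$M{\left(L \right)} = -2 + L$
$Z{\left(T,U \right)} = \frac{-8 + T - 2 U}{T + U}$ ($Z{\left(T,U \right)} = \frac{T - \left(8 + 2 U\right)}{U + T} = \frac{-8 + T - 2 U}{T + U}$)
$Z{\left(37,M{\left(2 \right)} \right)} - 1122 = \frac{-8 + 37 - 2 \left(-2 + 2\right)}{37 + \left(-2 + 2\right)} - 1122 = \frac{-8 + 37 - 0}{37 + 0} - 1122 = \frac{-8 + 37 + 0}{37} - 1122 = \frac{1}{37} \cdot 29 - 1122 = \frac{29}{37} - 1122 = - \frac{41485}{37}$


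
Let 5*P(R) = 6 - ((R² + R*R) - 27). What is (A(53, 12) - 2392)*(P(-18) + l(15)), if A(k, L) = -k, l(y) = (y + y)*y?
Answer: -799515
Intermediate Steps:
l(y) = 2*y² (l(y) = (2*y)*y = 2*y²)
P(R) = 33/5 - 2*R²/5 (P(R) = (6 - ((R² + R*R) - 27))/5 = (6 - ((R² + R²) - 27))/5 = (6 - (2*R² - 27))/5 = (6 - (-27 + 2*R²))/5 = (6 + (27 - 2*R²))/5 = (33 - 2*R²)/5 = 33/5 - 2*R²/5)
(A(53, 12) - 2392)*(P(-18) + l(15)) = (-1*53 - 2392)*((33/5 - ⅖*(-18)²) + 2*15²) = (-53 - 2392)*((33/5 - ⅖*324) + 2*225) = -2445*((33/5 - 648/5) + 450) = -2445*(-123 + 450) = -2445*327 = -799515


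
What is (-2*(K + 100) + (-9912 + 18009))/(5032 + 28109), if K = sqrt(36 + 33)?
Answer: 7897/33141 - 2*sqrt(69)/33141 ≈ 0.23778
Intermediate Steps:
K = sqrt(69) ≈ 8.3066
(-2*(K + 100) + (-9912 + 18009))/(5032 + 28109) = (-2*(sqrt(69) + 100) + (-9912 + 18009))/(5032 + 28109) = (-2*(100 + sqrt(69)) + 8097)/33141 = ((-200 - 2*sqrt(69)) + 8097)*(1/33141) = (7897 - 2*sqrt(69))*(1/33141) = 7897/33141 - 2*sqrt(69)/33141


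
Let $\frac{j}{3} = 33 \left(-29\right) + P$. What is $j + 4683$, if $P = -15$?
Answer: $1767$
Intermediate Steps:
$j = -2916$ ($j = 3 \left(33 \left(-29\right) - 15\right) = 3 \left(-957 - 15\right) = 3 \left(-972\right) = -2916$)
$j + 4683 = -2916 + 4683 = 1767$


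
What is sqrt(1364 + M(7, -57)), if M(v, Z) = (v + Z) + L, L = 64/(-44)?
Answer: sqrt(158818)/11 ≈ 36.229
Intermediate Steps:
L = -16/11 (L = 64*(-1/44) = -16/11 ≈ -1.4545)
M(v, Z) = -16/11 + Z + v (M(v, Z) = (v + Z) - 16/11 = (Z + v) - 16/11 = -16/11 + Z + v)
sqrt(1364 + M(7, -57)) = sqrt(1364 + (-16/11 - 57 + 7)) = sqrt(1364 - 566/11) = sqrt(14438/11) = sqrt(158818)/11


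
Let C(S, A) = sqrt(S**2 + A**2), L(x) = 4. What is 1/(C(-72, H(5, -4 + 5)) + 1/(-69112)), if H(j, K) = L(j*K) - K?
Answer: 69112/24804201148991 + 14329405632*sqrt(577)/24804201148991 ≈ 0.013877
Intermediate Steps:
H(j, K) = 4 - K
C(S, A) = sqrt(A**2 + S**2)
1/(C(-72, H(5, -4 + 5)) + 1/(-69112)) = 1/(sqrt((4 - (-4 + 5))**2 + (-72)**2) + 1/(-69112)) = 1/(sqrt((4 - 1*1)**2 + 5184) - 1/69112) = 1/(sqrt((4 - 1)**2 + 5184) - 1/69112) = 1/(sqrt(3**2 + 5184) - 1/69112) = 1/(sqrt(9 + 5184) - 1/69112) = 1/(sqrt(5193) - 1/69112) = 1/(3*sqrt(577) - 1/69112) = 1/(-1/69112 + 3*sqrt(577))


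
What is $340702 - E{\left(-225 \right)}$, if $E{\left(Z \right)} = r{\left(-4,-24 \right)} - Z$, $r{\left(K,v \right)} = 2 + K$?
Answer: $340479$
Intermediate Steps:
$E{\left(Z \right)} = -2 - Z$ ($E{\left(Z \right)} = \left(2 - 4\right) - Z = -2 - Z$)
$340702 - E{\left(-225 \right)} = 340702 - \left(-2 - -225\right) = 340702 - \left(-2 + 225\right) = 340702 - 223 = 340479$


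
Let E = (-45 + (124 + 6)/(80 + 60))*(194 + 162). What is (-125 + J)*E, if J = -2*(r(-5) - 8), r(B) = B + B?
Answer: 9774514/7 ≈ 1.3964e+6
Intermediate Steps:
r(B) = 2*B
J = 36 (J = -2*(2*(-5) - 8) = -2*(-10 - 8) = -2*(-18) = 36)
E = -109826/7 (E = (-45 + 130/140)*356 = (-45 + 130*(1/140))*356 = (-45 + 13/14)*356 = -617/14*356 = -109826/7 ≈ -15689.)
(-125 + J)*E = (-125 + 36)*(-109826/7) = -89*(-109826/7) = 9774514/7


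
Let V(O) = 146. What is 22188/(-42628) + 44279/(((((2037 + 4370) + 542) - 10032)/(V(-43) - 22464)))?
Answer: 10531429818953/32855531 ≈ 3.2054e+5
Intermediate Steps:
22188/(-42628) + 44279/(((((2037 + 4370) + 542) - 10032)/(V(-43) - 22464))) = 22188/(-42628) + 44279/(((((2037 + 4370) + 542) - 10032)/(146 - 22464))) = 22188*(-1/42628) + 44279/((((6407 + 542) - 10032)/(-22318))) = -5547/10657 + 44279/(((6949 - 10032)*(-1/22318))) = -5547/10657 + 44279/((-3083*(-1/22318))) = -5547/10657 + 44279/(3083/22318) = -5547/10657 + 44279*(22318/3083) = -5547/10657 + 988218722/3083 = 10531429818953/32855531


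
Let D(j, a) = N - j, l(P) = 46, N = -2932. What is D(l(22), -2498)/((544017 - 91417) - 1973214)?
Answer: 1489/760307 ≈ 0.0019584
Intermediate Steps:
D(j, a) = -2932 - j
D(l(22), -2498)/((544017 - 91417) - 1973214) = (-2932 - 1*46)/((544017 - 91417) - 1973214) = (-2932 - 46)/(452600 - 1973214) = -2978/(-1520614) = -2978*(-1/1520614) = 1489/760307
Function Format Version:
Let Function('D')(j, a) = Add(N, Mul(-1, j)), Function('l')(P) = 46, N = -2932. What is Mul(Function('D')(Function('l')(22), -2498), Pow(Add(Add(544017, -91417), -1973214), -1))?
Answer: Rational(1489, 760307) ≈ 0.0019584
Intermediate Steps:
Function('D')(j, a) = Add(-2932, Mul(-1, j))
Mul(Function('D')(Function('l')(22), -2498), Pow(Add(Add(544017, -91417), -1973214), -1)) = Mul(Add(-2932, Mul(-1, 46)), Pow(Add(Add(544017, -91417), -1973214), -1)) = Mul(Add(-2932, -46), Pow(Add(452600, -1973214), -1)) = Mul(-2978, Pow(-1520614, -1)) = Mul(-2978, Rational(-1, 1520614)) = Rational(1489, 760307)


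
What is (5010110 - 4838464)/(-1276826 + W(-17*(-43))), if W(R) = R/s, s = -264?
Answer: -45314544/337082795 ≈ -0.13443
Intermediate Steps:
W(R) = -R/264 (W(R) = R/(-264) = R*(-1/264) = -R/264)
(5010110 - 4838464)/(-1276826 + W(-17*(-43))) = (5010110 - 4838464)/(-1276826 - (-17)*(-43)/264) = 171646/(-1276826 - 1/264*731) = 171646/(-1276826 - 731/264) = 171646/(-337082795/264) = 171646*(-264/337082795) = -45314544/337082795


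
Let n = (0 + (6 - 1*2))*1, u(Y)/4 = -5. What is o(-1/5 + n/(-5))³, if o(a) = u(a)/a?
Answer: 8000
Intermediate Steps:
u(Y) = -20 (u(Y) = 4*(-5) = -20)
n = 4 (n = (0 + (6 - 2))*1 = (0 + 4)*1 = 4*1 = 4)
o(a) = -20/a
o(-1/5 + n/(-5))³ = (-20/(-1/5 + 4/(-5)))³ = (-20/(-1*⅕ + 4*(-⅕)))³ = (-20/(-⅕ - ⅘))³ = (-20/(-1))³ = (-20*(-1))³ = 20³ = 8000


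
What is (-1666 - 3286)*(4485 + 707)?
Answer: -25710784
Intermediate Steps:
(-1666 - 3286)*(4485 + 707) = -4952*5192 = -25710784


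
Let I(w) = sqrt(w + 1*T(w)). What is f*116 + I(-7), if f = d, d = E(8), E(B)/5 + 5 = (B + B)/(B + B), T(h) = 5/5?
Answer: -2320 + I*sqrt(6) ≈ -2320.0 + 2.4495*I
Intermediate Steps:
T(h) = 1 (T(h) = 5*(1/5) = 1)
E(B) = -20 (E(B) = -25 + 5*((B + B)/(B + B)) = -25 + 5*((2*B)/((2*B))) = -25 + 5*((2*B)*(1/(2*B))) = -25 + 5*1 = -25 + 5 = -20)
I(w) = sqrt(1 + w) (I(w) = sqrt(w + 1*1) = sqrt(w + 1) = sqrt(1 + w))
d = -20
f = -20
f*116 + I(-7) = -20*116 + sqrt(1 - 7) = -2320 + sqrt(-6) = -2320 + I*sqrt(6)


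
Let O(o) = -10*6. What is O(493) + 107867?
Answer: 107807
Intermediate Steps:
O(o) = -60
O(493) + 107867 = -60 + 107867 = 107807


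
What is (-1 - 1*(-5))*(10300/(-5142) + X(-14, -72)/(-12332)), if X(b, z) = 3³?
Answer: -63579217/7926393 ≈ -8.0212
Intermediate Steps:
X(b, z) = 27
(-1 - 1*(-5))*(10300/(-5142) + X(-14, -72)/(-12332)) = (-1 - 1*(-5))*(10300/(-5142) + 27/(-12332)) = (-1 + 5)*(10300*(-1/5142) + 27*(-1/12332)) = 4*(-5150/2571 - 27/12332) = 4*(-63579217/31705572) = -63579217/7926393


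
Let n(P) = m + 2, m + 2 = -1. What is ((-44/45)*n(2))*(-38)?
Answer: -1672/45 ≈ -37.156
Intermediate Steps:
m = -3 (m = -2 - 1 = -3)
n(P) = -1 (n(P) = -3 + 2 = -1)
((-44/45)*n(2))*(-38) = (-44/45*(-1))*(-38) = (-44*1/45*(-1))*(-38) = -44/45*(-1)*(-38) = (44/45)*(-38) = -1672/45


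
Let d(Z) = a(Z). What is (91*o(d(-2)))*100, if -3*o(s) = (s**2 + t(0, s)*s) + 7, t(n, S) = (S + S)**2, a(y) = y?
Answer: 63700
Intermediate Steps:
t(n, S) = 4*S**2 (t(n, S) = (2*S)**2 = 4*S**2)
d(Z) = Z
o(s) = -7/3 - 4*s**3/3 - s**2/3 (o(s) = -((s**2 + (4*s**2)*s) + 7)/3 = -((s**2 + 4*s**3) + 7)/3 = -(7 + s**2 + 4*s**3)/3 = -7/3 - 4*s**3/3 - s**2/3)
(91*o(d(-2)))*100 = (91*(-7/3 - 4/3*(-2)**3 - 1/3*(-2)**2))*100 = (91*(-7/3 - 4/3*(-8) - 1/3*4))*100 = (91*(-7/3 + 32/3 - 4/3))*100 = (91*7)*100 = 637*100 = 63700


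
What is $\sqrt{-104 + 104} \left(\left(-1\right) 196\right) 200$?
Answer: $0$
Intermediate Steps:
$\sqrt{-104 + 104} \left(\left(-1\right) 196\right) 200 = \sqrt{0} \left(-196\right) 200 = 0 \left(-196\right) 200 = 0 \cdot 200 = 0$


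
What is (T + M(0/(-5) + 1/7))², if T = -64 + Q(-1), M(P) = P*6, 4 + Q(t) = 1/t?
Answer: 227529/49 ≈ 4643.4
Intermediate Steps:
Q(t) = -4 + 1/t
M(P) = 6*P
T = -69 (T = -64 + (-4 + 1/(-1)) = -64 + (-4 - 1) = -64 - 5 = -69)
(T + M(0/(-5) + 1/7))² = (-69 + 6*(0/(-5) + 1/7))² = (-69 + 6*(0*(-⅕) + 1*(⅐)))² = (-69 + 6*(0 + ⅐))² = (-69 + 6*(⅐))² = (-69 + 6/7)² = (-477/7)² = 227529/49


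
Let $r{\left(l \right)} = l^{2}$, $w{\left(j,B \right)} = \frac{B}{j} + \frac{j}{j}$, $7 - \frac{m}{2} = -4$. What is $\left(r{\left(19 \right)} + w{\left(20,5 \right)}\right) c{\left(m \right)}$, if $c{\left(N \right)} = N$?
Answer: $\frac{15939}{2} \approx 7969.5$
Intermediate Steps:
$m = 22$ ($m = 14 - -8 = 14 + 8 = 22$)
$w{\left(j,B \right)} = 1 + \frac{B}{j}$ ($w{\left(j,B \right)} = \frac{B}{j} + 1 = 1 + \frac{B}{j}$)
$\left(r{\left(19 \right)} + w{\left(20,5 \right)}\right) c{\left(m \right)} = \left(19^{2} + \frac{5 + 20}{20}\right) 22 = \left(361 + \frac{1}{20} \cdot 25\right) 22 = \left(361 + \frac{5}{4}\right) 22 = \frac{1449}{4} \cdot 22 = \frac{15939}{2}$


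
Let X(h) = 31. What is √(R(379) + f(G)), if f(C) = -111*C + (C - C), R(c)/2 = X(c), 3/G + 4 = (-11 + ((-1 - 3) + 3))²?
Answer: √292145/70 ≈ 7.7215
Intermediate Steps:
G = 3/140 (G = 3/(-4 + (-11 + ((-1 - 3) + 3))²) = 3/(-4 + (-11 + (-4 + 3))²) = 3/(-4 + (-11 - 1)²) = 3/(-4 + (-12)²) = 3/(-4 + 144) = 3/140 ≈ 0.021429)
R(c) = 62 (R(c) = 2*31 = 62)
f(C) = -111*C (f(C) = -111*C + 0 = -111*C)
√(R(379) + f(G)) = √(62 - 111*3/140) = √(62 - 333/140) = √(8347/140) = √292145/70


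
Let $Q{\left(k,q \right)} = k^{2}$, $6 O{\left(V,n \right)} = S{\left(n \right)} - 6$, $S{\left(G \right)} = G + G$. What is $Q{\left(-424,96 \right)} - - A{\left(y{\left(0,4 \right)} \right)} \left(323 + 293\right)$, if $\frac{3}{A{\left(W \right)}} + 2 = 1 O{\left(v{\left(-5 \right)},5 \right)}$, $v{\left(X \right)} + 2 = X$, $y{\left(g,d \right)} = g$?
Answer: $178390$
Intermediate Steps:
$S{\left(G \right)} = 2 G$
$v{\left(X \right)} = -2 + X$
$O{\left(V,n \right)} = -1 + \frac{n}{3}$ ($O{\left(V,n \right)} = \frac{2 n - 6}{6} = \frac{-6 + 2 n}{6} = -1 + \frac{n}{3}$)
$A{\left(W \right)} = - \frac{9}{4}$ ($A{\left(W \right)} = \frac{3}{-2 + 1 \left(-1 + \frac{1}{3} \cdot 5\right)} = \frac{3}{-2 + 1 \left(-1 + \frac{5}{3}\right)} = \frac{3}{-2 + 1 \cdot \frac{2}{3}} = \frac{3}{-2 + \frac{2}{3}} = \frac{3}{- \frac{4}{3}} = 3 \left(- \frac{3}{4}\right) = - \frac{9}{4}$)
$Q{\left(-424,96 \right)} - - A{\left(y{\left(0,4 \right)} \right)} \left(323 + 293\right) = \left(-424\right)^{2} - - \frac{\left(-9\right) \left(323 + 293\right)}{4} = 179776 - - \frac{\left(-9\right) 616}{4} = 179776 - \left(-1\right) \left(-1386\right) = 179776 - 1386 = 178390$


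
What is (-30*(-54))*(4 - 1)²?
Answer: 14580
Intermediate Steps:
(-30*(-54))*(4 - 1)² = 1620*3² = 1620*9 = 14580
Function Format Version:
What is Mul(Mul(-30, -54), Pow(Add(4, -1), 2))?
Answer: 14580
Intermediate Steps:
Mul(Mul(-30, -54), Pow(Add(4, -1), 2)) = Mul(1620, Pow(3, 2)) = Mul(1620, 9) = 14580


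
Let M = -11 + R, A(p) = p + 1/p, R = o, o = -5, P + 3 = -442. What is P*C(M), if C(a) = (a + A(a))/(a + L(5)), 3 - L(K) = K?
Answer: -25365/32 ≈ -792.66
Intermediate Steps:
P = -445 (P = -3 - 442 = -445)
L(K) = 3 - K
R = -5
M = -16 (M = -11 - 5 = -16)
C(a) = (1/a + 2*a)/(-2 + a) (C(a) = (a + (a + 1/a))/(a + (3 - 1*5)) = (1/a + 2*a)/(a + (3 - 5)) = (1/a + 2*a)/(a - 2) = (1/a + 2*a)/(-2 + a))
P*C(M) = -445*(1 + 2*(-16)**2)/((-16)*(-2 - 16)) = -(-445)*(1 + 2*256)/(16*(-18)) = -(-445)*(-1)*(1 + 512)/(16*18) = -(-445)*(-1)*513/(16*18) = -445*57/32 = -25365/32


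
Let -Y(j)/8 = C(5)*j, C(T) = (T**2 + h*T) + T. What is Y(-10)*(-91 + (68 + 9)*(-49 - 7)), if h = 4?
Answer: -17612000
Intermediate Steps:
C(T) = T**2 + 5*T (C(T) = (T**2 + 4*T) + T = T**2 + 5*T)
Y(j) = -400*j (Y(j) = -8*5*(5 + 5)*j = -8*5*10*j = -400*j)
Y(-10)*(-91 + (68 + 9)*(-49 - 7)) = (-400*(-10))*(-91 + (68 + 9)*(-49 - 7)) = 4000*(-91 + 77*(-56)) = 4000*(-91 - 4312) = 4000*(-4403) = -17612000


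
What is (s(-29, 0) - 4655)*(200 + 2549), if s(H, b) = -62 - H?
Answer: -12887312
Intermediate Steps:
(s(-29, 0) - 4655)*(200 + 2549) = ((-62 - 1*(-29)) - 4655)*(200 + 2549) = ((-62 + 29) - 4655)*2749 = (-33 - 4655)*2749 = -4688*2749 = -12887312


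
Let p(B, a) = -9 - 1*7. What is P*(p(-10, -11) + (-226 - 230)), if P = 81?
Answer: -38232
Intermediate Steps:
p(B, a) = -16 (p(B, a) = -9 - 7 = -16)
P*(p(-10, -11) + (-226 - 230)) = 81*(-16 + (-226 - 230)) = 81*(-16 - 456) = 81*(-472) = -38232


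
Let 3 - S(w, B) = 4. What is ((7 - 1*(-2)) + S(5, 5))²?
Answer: 64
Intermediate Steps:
S(w, B) = -1 (S(w, B) = 3 - 1*4 = 3 - 4 = -1)
((7 - 1*(-2)) + S(5, 5))² = ((7 - 1*(-2)) - 1)² = ((7 + 2) - 1)² = (9 - 1)² = 8² = 64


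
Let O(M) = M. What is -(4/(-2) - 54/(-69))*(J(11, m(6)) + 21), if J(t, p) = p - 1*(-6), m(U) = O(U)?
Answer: 924/23 ≈ 40.174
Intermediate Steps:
m(U) = U
J(t, p) = 6 + p (J(t, p) = p + 6 = 6 + p)
-(4/(-2) - 54/(-69))*(J(11, m(6)) + 21) = -(4/(-2) - 54/(-69))*((6 + 6) + 21) = -(4*(-½) - 54*(-1/69))*(12 + 21) = -(-2 + 18/23)*33 = -(-28)*33/23 = -1*(-924/23) = 924/23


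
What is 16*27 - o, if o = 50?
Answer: 382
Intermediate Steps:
16*27 - o = 16*27 - 1*50 = 432 - 50 = 382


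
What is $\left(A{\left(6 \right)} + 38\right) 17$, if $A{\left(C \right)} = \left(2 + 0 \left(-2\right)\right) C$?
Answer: $850$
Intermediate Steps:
$A{\left(C \right)} = 2 C$ ($A{\left(C \right)} = \left(2 + 0\right) C = 2 C$)
$\left(A{\left(6 \right)} + 38\right) 17 = \left(2 \cdot 6 + 38\right) 17 = \left(12 + 38\right) 17 = 50 \cdot 17 = 850$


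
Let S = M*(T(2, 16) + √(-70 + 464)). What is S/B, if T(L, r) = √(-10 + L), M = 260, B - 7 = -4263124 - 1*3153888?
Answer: -52*√394/1483401 - 104*I*√2/1483401 ≈ -0.00069581 - 9.9149e-5*I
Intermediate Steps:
B = -7417005 (B = 7 + (-4263124 - 1*3153888) = 7 + (-4263124 - 3153888) = 7 - 7417012 = -7417005)
S = 260*√394 + 520*I*√2 (S = 260*(√(-10 + 2) + √(-70 + 464)) = 260*(√(-8) + √394) = 260*(2*I*√2 + √394) = 260*(√394 + 2*I*√2) = 260*√394 + 520*I*√2 ≈ 5160.9 + 735.39*I)
S/B = (260*√394 + 520*I*√2)/(-7417005) = (260*√394 + 520*I*√2)*(-1/7417005) = -52*√394/1483401 - 104*I*√2/1483401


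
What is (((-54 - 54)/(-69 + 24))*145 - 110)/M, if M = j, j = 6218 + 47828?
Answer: 119/27023 ≈ 0.0044037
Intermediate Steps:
j = 54046
M = 54046
(((-54 - 54)/(-69 + 24))*145 - 110)/M = (((-54 - 54)/(-69 + 24))*145 - 110)/54046 = (-108/(-45)*145 - 110)*(1/54046) = (-108*(-1/45)*145 - 110)*(1/54046) = ((12/5)*145 - 110)*(1/54046) = (348 - 110)*(1/54046) = 238*(1/54046) = 119/27023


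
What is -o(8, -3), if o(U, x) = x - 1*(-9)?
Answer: -6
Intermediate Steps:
o(U, x) = 9 + x (o(U, x) = x + 9 = 9 + x)
-o(8, -3) = -(9 - 3) = -1*6 = -6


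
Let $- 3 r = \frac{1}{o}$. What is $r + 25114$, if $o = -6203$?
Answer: $\frac{467346427}{18609} \approx 25114.0$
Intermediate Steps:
$r = \frac{1}{18609}$ ($r = - \frac{1}{3 \left(-6203\right)} = \left(- \frac{1}{3}\right) \left(- \frac{1}{6203}\right) = \frac{1}{18609} \approx 5.3737 \cdot 10^{-5}$)
$r + 25114 = \frac{1}{18609} + 25114 = \frac{467346427}{18609}$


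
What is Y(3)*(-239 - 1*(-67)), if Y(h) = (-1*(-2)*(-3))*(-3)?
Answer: -3096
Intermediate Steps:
Y(h) = 18 (Y(h) = (2*(-3))*(-3) = -6*(-3) = 18)
Y(3)*(-239 - 1*(-67)) = 18*(-239 - 1*(-67)) = 18*(-239 + 67) = 18*(-172) = -3096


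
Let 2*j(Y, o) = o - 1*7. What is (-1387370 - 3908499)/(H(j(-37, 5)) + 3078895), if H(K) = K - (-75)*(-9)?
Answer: -5295869/3078219 ≈ -1.7204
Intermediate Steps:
j(Y, o) = -7/2 + o/2 (j(Y, o) = (o - 1*7)/2 = (o - 7)/2 = (-7 + o)/2 = -7/2 + o/2)
H(K) = -675 + K (H(K) = K - 1*675 = K - 675 = -675 + K)
(-1387370 - 3908499)/(H(j(-37, 5)) + 3078895) = (-1387370 - 3908499)/((-675 + (-7/2 + (1/2)*5)) + 3078895) = -5295869/((-675 + (-7/2 + 5/2)) + 3078895) = -5295869/((-675 - 1) + 3078895) = -5295869/(-676 + 3078895) = -5295869/3078219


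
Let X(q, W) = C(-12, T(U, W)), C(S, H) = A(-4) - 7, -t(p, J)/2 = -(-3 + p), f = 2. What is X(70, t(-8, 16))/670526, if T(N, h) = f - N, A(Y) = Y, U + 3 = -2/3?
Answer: -11/670526 ≈ -1.6405e-5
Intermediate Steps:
U = -11/3 (U = -3 - 2/3 = -11/3 ≈ -3.6667)
t(p, J) = -6 + 2*p (t(p, J) = -(-2)*(-3 + p) = -2*(3 - p) = -6 + 2*p)
T(N, h) = 2 - N
C(S, H) = -11 (C(S, H) = -4 - 7 = -11)
X(q, W) = -11
X(70, t(-8, 16))/670526 = -11/670526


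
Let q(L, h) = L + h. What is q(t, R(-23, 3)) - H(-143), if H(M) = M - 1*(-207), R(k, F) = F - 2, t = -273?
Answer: -336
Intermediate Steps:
R(k, F) = -2 + F
H(M) = 207 + M (H(M) = M + 207 = 207 + M)
q(t, R(-23, 3)) - H(-143) = (-273 + (-2 + 3)) - (207 - 143) = (-273 + 1) - 1*64 = -272 - 64 = -336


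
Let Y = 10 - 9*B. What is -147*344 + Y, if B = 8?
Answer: -50630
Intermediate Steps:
Y = -62 (Y = 10 - 9*8 = 10 - 72 = -62)
-147*344 + Y = -147*344 - 62 = -50568 - 62 = -50630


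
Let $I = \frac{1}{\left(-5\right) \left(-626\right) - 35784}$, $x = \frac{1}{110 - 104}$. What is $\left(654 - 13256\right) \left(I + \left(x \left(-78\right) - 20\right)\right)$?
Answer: $\frac{6789850483}{16327} \approx 4.1587 \cdot 10^{5}$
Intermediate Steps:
$x = \frac{1}{6} \approx 0.16667$
$I = - \frac{1}{32654}$ ($I = \frac{1}{3130 - 35784} = \frac{1}{-32654} = - \frac{1}{32654} \approx -3.0624 \cdot 10^{-5}$)
$\left(654 - 13256\right) \left(I + \left(x \left(-78\right) - 20\right)\right) = \left(654 - 13256\right) \left(- \frac{1}{32654} + \left(\frac{1}{6} \left(-78\right) - 20\right)\right) = - 12602 \left(- \frac{1}{32654} - 33\right) = \left(-12602\right) \left(- \frac{1077583}{32654}\right) = \frac{6789850483}{16327}$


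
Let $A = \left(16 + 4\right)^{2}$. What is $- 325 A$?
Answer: $-130000$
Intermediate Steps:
$A = 400$ ($A = 20^{2} = 400$)
$- 325 A = \left(-325\right) 400 = -130000$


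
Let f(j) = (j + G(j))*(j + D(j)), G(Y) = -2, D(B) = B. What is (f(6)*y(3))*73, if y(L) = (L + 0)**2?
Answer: 31536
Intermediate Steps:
f(j) = 2*j*(-2 + j) (f(j) = (j - 2)*(j + j) = (-2 + j)*(2*j) = 2*j*(-2 + j))
y(L) = L**2
(f(6)*y(3))*73 = ((2*6*(-2 + 6))*3**2)*73 = ((2*6*4)*9)*73 = (48*9)*73 = 432*73 = 31536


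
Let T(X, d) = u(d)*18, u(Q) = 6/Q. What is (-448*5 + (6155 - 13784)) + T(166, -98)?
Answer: -483635/49 ≈ -9870.1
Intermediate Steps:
T(X, d) = 108/d (T(X, d) = (6/d)*18 = 108/d)
(-448*5 + (6155 - 13784)) + T(166, -98) = (-448*5 + (6155 - 13784)) + 108/(-98) = (-2240 - 7629) + 108*(-1/98) = -9869 - 54/49 = -483635/49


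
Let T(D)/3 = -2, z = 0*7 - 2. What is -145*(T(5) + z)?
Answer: 1160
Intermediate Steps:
z = -2 (z = 0 - 2 = -2)
T(D) = -6 (T(D) = 3*(-2) = -6)
-145*(T(5) + z) = -145*(-6 - 2) = -145*(-8) = 1160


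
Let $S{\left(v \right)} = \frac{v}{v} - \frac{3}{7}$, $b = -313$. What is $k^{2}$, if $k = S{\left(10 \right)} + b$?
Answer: $\frac{4782969}{49} \approx 97612.0$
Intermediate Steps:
$S{\left(v \right)} = \frac{4}{7}$ ($S{\left(v \right)} = 1 - \frac{3}{7} = \frac{4}{7}$)
$k = - \frac{2187}{7}$ ($k = \frac{4}{7} - 313 = - \frac{2187}{7} \approx -312.43$)
$k^{2} = \left(- \frac{2187}{7}\right)^{2} = \frac{4782969}{49}$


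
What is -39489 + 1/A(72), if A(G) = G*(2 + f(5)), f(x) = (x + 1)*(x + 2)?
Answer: -125101151/3168 ≈ -39489.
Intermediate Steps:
f(x) = (1 + x)*(2 + x)
A(G) = 44*G (A(G) = G*(2 + (2 + 5**2 + 3*5)) = G*(2 + (2 + 25 + 15)) = G*(2 + 42) = G*44 = 44*G)
-39489 + 1/A(72) = -39489 + 1/(44*72) = -39489 + 1/3168 = -125101151/3168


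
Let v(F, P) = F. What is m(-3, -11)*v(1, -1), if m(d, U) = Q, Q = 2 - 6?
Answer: -4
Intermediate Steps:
Q = -4
m(d, U) = -4
m(-3, -11)*v(1, -1) = -4*1 = -4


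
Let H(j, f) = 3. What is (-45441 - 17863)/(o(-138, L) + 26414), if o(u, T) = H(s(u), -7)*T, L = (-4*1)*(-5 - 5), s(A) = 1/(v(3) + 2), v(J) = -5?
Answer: -31652/13267 ≈ -2.3858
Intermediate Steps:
s(A) = -⅓ (s(A) = 1/(-5 + 2) = 1/(-3) = -⅓)
L = 40 (L = -4*(-10) = 40)
o(u, T) = 3*T
(-45441 - 17863)/(o(-138, L) + 26414) = (-45441 - 17863)/(3*40 + 26414) = -63304/(120 + 26414) = -63304/26534 = -63304*1/26534 = -31652/13267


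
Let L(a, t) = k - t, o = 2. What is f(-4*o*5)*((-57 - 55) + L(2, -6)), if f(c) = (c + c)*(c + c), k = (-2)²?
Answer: -652800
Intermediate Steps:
k = 4
L(a, t) = 4 - t
f(c) = 4*c² (f(c) = (2*c)*(2*c) = 4*c²)
f(-4*o*5)*((-57 - 55) + L(2, -6)) = (4*(-4*2*5)²)*((-57 - 55) + (4 - 1*(-6))) = (4*(-8*5)²)*(-112 + (4 + 6)) = (4*(-40)²)*(-112 + 10) = (4*1600)*(-102) = 6400*(-102) = -652800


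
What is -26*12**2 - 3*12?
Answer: -3780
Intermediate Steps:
-26*12**2 - 3*12 = -26*144 - 36 = -3744 - 36 = -3780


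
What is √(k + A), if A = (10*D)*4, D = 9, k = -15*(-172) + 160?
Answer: 10*√31 ≈ 55.678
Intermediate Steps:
k = 2740 (k = 2580 + 160 = 2740)
A = 360 (A = (10*9)*4 = 90*4 = 360)
√(k + A) = √(2740 + 360) = √3100 = 10*√31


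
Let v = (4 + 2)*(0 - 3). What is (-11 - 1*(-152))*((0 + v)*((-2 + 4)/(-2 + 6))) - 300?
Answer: -1569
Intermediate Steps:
v = -18 (v = 6*(-3) = -18)
(-11 - 1*(-152))*((0 + v)*((-2 + 4)/(-2 + 6))) - 300 = (-11 - 1*(-152))*((0 - 18)*((-2 + 4)/(-2 + 6))) - 300 = (-11 + 152)*(-36/4) - 300 = 141*(-36/4) - 300 = 141*(-18*½) - 300 = 141*(-9) - 300 = -1269 - 300 = -1569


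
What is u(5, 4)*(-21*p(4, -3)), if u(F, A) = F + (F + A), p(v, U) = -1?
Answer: 294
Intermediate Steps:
u(F, A) = A + 2*F (u(F, A) = F + (A + F) = A + 2*F)
u(5, 4)*(-21*p(4, -3)) = (4 + 2*5)*(-21*(-1)) = (4 + 10)*21 = 14*21 = 294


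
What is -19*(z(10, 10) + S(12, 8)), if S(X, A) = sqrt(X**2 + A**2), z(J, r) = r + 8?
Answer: -342 - 76*sqrt(13) ≈ -616.02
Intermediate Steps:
z(J, r) = 8 + r
S(X, A) = sqrt(A**2 + X**2)
-19*(z(10, 10) + S(12, 8)) = -19*((8 + 10) + sqrt(8**2 + 12**2)) = -19*(18 + sqrt(64 + 144)) = -19*(18 + sqrt(208)) = -19*(18 + 4*sqrt(13)) = -342 - 76*sqrt(13)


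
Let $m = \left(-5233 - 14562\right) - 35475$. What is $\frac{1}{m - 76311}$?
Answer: $- \frac{1}{131581} \approx -7.5999 \cdot 10^{-6}$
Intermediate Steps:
$m = -55270$ ($m = \left(-5233 - 14562\right) - 35475 = -19795 - 35475 = -55270$)
$\frac{1}{m - 76311} = \frac{1}{-55270 - 76311} = \frac{1}{-131581} = - \frac{1}{131581}$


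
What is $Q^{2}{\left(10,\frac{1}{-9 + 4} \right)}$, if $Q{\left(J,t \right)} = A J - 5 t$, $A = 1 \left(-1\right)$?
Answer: $81$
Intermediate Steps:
$A = -1$
$Q{\left(J,t \right)} = - J - 5 t$
$Q^{2}{\left(10,\frac{1}{-9 + 4} \right)} = \left(\left(-1\right) 10 - \frac{5}{-9 + 4}\right)^{2} = \left(-10 - \frac{5}{-5}\right)^{2} = \left(-10 - -1\right)^{2} = \left(-10 + 1\right)^{2} = \left(-9\right)^{2} = 81$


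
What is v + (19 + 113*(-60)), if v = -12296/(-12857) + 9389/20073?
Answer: -1744501618940/258078561 ≈ -6759.6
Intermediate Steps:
v = 367531981/258078561 (v = -12296*(-1/12857) + 9389*(1/20073) = 12296/12857 + 9389/20073 = 367531981/258078561 ≈ 1.4241)
v + (19 + 113*(-60)) = 367531981/258078561 + (19 + 113*(-60)) = 367531981/258078561 + (19 - 6780) = 367531981/258078561 - 6761 = -1744501618940/258078561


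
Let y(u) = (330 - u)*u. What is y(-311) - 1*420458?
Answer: -619809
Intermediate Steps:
y(u) = u*(330 - u)
y(-311) - 1*420458 = -311*(330 - 1*(-311)) - 1*420458 = -311*(330 + 311) - 420458 = -311*641 - 420458 = -199351 - 420458 = -619809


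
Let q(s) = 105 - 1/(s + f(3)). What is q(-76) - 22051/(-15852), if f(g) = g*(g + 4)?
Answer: 92773957/871860 ≈ 106.41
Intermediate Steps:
f(g) = g*(4 + g)
q(s) = 105 - 1/(21 + s) (q(s) = 105 - 1/(s + 3*(4 + 3)) = 105 - 1/(s + 3*7) = 105 - 1/(s + 21) = 105 - 1/(21 + s))
q(-76) - 22051/(-15852) = (2204 + 105*(-76))/(21 - 76) - 22051/(-15852) = (2204 - 7980)/(-55) - 22051*(-1/15852) = -1/55*(-5776) + 22051/15852 = 5776/55 + 22051/15852 = 92773957/871860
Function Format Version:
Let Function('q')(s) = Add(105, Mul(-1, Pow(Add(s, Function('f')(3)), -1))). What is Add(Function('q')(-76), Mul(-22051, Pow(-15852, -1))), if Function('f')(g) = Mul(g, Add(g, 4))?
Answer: Rational(92773957, 871860) ≈ 106.41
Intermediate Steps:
Function('f')(g) = Mul(g, Add(4, g))
Function('q')(s) = Add(105, Mul(-1, Pow(Add(21, s), -1))) (Function('q')(s) = Add(105, Mul(-1, Pow(Add(s, Mul(3, Add(4, 3))), -1))) = Add(105, Mul(-1, Pow(Add(s, Mul(3, 7)), -1))) = Add(105, Mul(-1, Pow(Add(s, 21), -1))) = Add(105, Mul(-1, Pow(Add(21, s), -1))))
Add(Function('q')(-76), Mul(-22051, Pow(-15852, -1))) = Add(Mul(Pow(Add(21, -76), -1), Add(2204, Mul(105, -76))), Mul(-22051, Pow(-15852, -1))) = Add(Mul(Pow(-55, -1), Add(2204, -7980)), Mul(-22051, Rational(-1, 15852))) = Add(Mul(Rational(-1, 55), -5776), Rational(22051, 15852)) = Add(Rational(5776, 55), Rational(22051, 15852)) = Rational(92773957, 871860)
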